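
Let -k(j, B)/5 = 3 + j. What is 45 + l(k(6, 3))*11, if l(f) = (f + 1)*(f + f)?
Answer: 43605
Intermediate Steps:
k(j, B) = -15 - 5*j (k(j, B) = -5*(3 + j) = -15 - 5*j)
l(f) = 2*f*(1 + f) (l(f) = (1 + f)*(2*f) = 2*f*(1 + f))
45 + l(k(6, 3))*11 = 45 + (2*(-15 - 5*6)*(1 + (-15 - 5*6)))*11 = 45 + (2*(-15 - 30)*(1 + (-15 - 30)))*11 = 45 + (2*(-45)*(1 - 45))*11 = 45 + (2*(-45)*(-44))*11 = 45 + 3960*11 = 45 + 43560 = 43605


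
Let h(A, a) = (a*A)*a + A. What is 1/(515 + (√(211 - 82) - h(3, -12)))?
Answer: 80/6271 - √129/6271 ≈ 0.010946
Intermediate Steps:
h(A, a) = A + A*a² (h(A, a) = (A*a)*a + A = A*a² + A = A + A*a²)
1/(515 + (√(211 - 82) - h(3, -12))) = 1/(515 + (√(211 - 82) - 3*(1 + (-12)²))) = 1/(515 + (√129 - 3*(1 + 144))) = 1/(515 + (√129 - 3*145)) = 1/(515 + (√129 - 1*435)) = 1/(515 + (√129 - 435)) = 1/(515 + (-435 + √129)) = 1/(80 + √129)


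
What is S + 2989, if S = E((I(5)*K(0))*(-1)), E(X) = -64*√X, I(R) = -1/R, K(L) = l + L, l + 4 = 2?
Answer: 2989 - 64*I*√10/5 ≈ 2989.0 - 40.477*I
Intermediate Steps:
l = -2 (l = -4 + 2 = -2)
K(L) = -2 + L
S = -64*I*√10/5 (S = -64*√(-⅖) = -64*I*√10/5 ≈ -40.477*I)
S + 2989 = -64*I*√10/5 + 2989 = 2989 - 64*I*√10/5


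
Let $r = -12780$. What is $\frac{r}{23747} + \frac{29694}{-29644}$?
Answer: $- \frac{541996869}{351978034} \approx -1.5399$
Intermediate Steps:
$\frac{r}{23747} + \frac{29694}{-29644} = - \frac{12780}{23747} + \frac{29694}{-29644} = \left(-12780\right) \frac{1}{23747} + 29694 \left(- \frac{1}{29644}\right) = - \frac{12780}{23747} - \frac{14847}{14822} = - \frac{541996869}{351978034}$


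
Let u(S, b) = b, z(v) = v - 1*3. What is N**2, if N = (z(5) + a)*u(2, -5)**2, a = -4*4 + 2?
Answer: 90000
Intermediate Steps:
z(v) = -3 + v (z(v) = v - 3 = -3 + v)
a = -14 (a = -16 + 2 = -14)
N = -300 (N = ((-3 + 5) - 14)*(-5)**2 = (2 - 14)*25 = -12*25 = -300)
N**2 = (-300)**2 = 90000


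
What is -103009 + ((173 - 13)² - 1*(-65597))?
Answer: -11812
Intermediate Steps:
-103009 + ((173 - 13)² - 1*(-65597)) = -103009 + (160² + 65597) = -103009 + (25600 + 65597) = -103009 + 91197 = -11812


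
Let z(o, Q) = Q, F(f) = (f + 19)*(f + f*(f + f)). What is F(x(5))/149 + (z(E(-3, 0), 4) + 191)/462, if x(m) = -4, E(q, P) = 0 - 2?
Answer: 74365/22946 ≈ 3.2409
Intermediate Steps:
E(q, P) = -2
F(f) = (19 + f)*(f + 2*f²) (F(f) = (19 + f)*(f + f*(2*f)) = (19 + f)*(f + 2*f²))
F(x(5))/149 + (z(E(-3, 0), 4) + 191)/462 = -4*(19 + 2*(-4)² + 39*(-4))/149 + (4 + 191)/462 = -4*(19 + 2*16 - 156)*(1/149) + 195*(1/462) = -4*(19 + 32 - 156)*(1/149) + 65/154 = -4*(-105)*(1/149) + 65/154 = 420*(1/149) + 65/154 = 420/149 + 65/154 = 74365/22946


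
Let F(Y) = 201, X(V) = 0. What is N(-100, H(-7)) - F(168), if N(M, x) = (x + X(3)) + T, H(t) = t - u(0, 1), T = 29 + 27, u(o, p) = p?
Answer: -153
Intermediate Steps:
T = 56
H(t) = -1 + t (H(t) = t - 1*1 = t - 1 = -1 + t)
N(M, x) = 56 + x (N(M, x) = (x + 0) + 56 = x + 56 = 56 + x)
N(-100, H(-7)) - F(168) = (56 + (-1 - 7)) - 1*201 = (56 - 8) - 201 = 48 - 201 = -153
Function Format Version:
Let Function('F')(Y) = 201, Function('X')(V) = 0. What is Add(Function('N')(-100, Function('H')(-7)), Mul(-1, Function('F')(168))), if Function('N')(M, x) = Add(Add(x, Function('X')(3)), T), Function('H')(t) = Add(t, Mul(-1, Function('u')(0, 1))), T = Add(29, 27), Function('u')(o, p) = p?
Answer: -153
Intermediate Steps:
T = 56
Function('H')(t) = Add(-1, t) (Function('H')(t) = Add(t, Mul(-1, 1)) = Add(t, -1) = Add(-1, t))
Function('N')(M, x) = Add(56, x) (Function('N')(M, x) = Add(Add(x, 0), 56) = Add(x, 56) = Add(56, x))
Add(Function('N')(-100, Function('H')(-7)), Mul(-1, Function('F')(168))) = Add(Add(56, Add(-1, -7)), Mul(-1, 201)) = Add(Add(56, -8), -201) = Add(48, -201) = -153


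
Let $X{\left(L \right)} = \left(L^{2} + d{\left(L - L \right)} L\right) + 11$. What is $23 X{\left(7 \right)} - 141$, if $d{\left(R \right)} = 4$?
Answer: $1883$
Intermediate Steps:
$X{\left(L \right)} = 11 + L^{2} + 4 L$ ($X{\left(L \right)} = \left(L^{2} + 4 L\right) + 11 = 11 + L^{2} + 4 L$)
$23 X{\left(7 \right)} - 141 = 23 \left(11 + 7^{2} + 4 \cdot 7\right) - 141 = 23 \left(11 + 49 + 28\right) - 141 = 23 \cdot 88 - 141 = 2024 - 141 = 1883$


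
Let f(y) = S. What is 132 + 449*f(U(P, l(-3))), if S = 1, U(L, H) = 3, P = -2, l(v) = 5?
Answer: 581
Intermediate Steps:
f(y) = 1
132 + 449*f(U(P, l(-3))) = 132 + 449*1 = 132 + 449 = 581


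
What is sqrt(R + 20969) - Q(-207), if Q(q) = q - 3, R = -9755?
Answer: 210 + 3*sqrt(1246) ≈ 315.90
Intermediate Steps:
Q(q) = -3 + q
sqrt(R + 20969) - Q(-207) = sqrt(-9755 + 20969) - (-3 - 207) = sqrt(11214) - 1*(-210) = 3*sqrt(1246) + 210 = 210 + 3*sqrt(1246)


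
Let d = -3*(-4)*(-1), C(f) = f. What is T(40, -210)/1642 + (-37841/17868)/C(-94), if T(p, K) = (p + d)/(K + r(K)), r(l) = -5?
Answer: 6655989827/296473181880 ≈ 0.022451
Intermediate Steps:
d = -12 (d = 12*(-1) = -12)
T(p, K) = (-12 + p)/(-5 + K) (T(p, K) = (p - 12)/(K - 5) = (-12 + p)/(-5 + K))
T(40, -210)/1642 + (-37841/17868)/C(-94) = ((-12 + 40)/(-5 - 210))/1642 - 37841/17868/(-94) = (28/(-215))*(1/1642) - 37841*1/17868*(-1/94) = -1/215*28*(1/1642) - 37841/17868*(-1/94) = -28/215*1/1642 + 37841/1679592 = -14/176515 + 37841/1679592 = 6655989827/296473181880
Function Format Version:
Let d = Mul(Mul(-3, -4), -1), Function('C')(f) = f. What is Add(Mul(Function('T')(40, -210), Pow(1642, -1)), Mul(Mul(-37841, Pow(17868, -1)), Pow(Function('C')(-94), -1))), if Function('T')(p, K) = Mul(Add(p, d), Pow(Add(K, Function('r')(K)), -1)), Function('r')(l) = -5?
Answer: Rational(6655989827, 296473181880) ≈ 0.022451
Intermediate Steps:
d = -12 (d = Mul(12, -1) = -12)
Function('T')(p, K) = Mul(Pow(Add(-5, K), -1), Add(-12, p)) (Function('T')(p, K) = Mul(Add(p, -12), Pow(Add(K, -5), -1)) = Mul(Add(-12, p), Pow(Add(-5, K), -1)) = Mul(Pow(Add(-5, K), -1), Add(-12, p)))
Add(Mul(Function('T')(40, -210), Pow(1642, -1)), Mul(Mul(-37841, Pow(17868, -1)), Pow(Function('C')(-94), -1))) = Add(Mul(Mul(Pow(Add(-5, -210), -1), Add(-12, 40)), Pow(1642, -1)), Mul(Mul(-37841, Pow(17868, -1)), Pow(-94, -1))) = Add(Mul(Mul(Pow(-215, -1), 28), Rational(1, 1642)), Mul(Mul(-37841, Rational(1, 17868)), Rational(-1, 94))) = Add(Mul(Mul(Rational(-1, 215), 28), Rational(1, 1642)), Mul(Rational(-37841, 17868), Rational(-1, 94))) = Add(Mul(Rational(-28, 215), Rational(1, 1642)), Rational(37841, 1679592)) = Add(Rational(-14, 176515), Rational(37841, 1679592)) = Rational(6655989827, 296473181880)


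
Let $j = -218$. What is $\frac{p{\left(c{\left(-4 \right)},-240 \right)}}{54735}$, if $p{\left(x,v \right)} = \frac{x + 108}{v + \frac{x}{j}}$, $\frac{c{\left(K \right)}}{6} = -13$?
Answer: $- \frac{218}{95315529} \approx -2.2871 \cdot 10^{-6}$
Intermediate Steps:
$c{\left(K \right)} = -78$ ($c{\left(K \right)} = 6 \left(-13\right) = -78$)
$p{\left(x,v \right)} = \frac{108 + x}{v - \frac{x}{218}}$ ($p{\left(x,v \right)} = \frac{x + 108}{v + \frac{x}{-218}} = \frac{108 + x}{v + x \left(- \frac{1}{218}\right)} = \frac{108 + x}{v - \frac{x}{218}}$)
$\frac{p{\left(c{\left(-4 \right)},-240 \right)}}{54735} = \frac{218 \frac{1}{\left(-1\right) \left(-78\right) + 218 \left(-240\right)} \left(108 - 78\right)}{54735} = 218 \frac{1}{78 - 52320} \cdot 30 \cdot \frac{1}{54735} = 218 \frac{1}{-52242} \cdot 30 \cdot \frac{1}{54735} = 218 \left(- \frac{1}{52242}\right) 30 \cdot \frac{1}{54735} = \left(- \frac{1090}{8707}\right) \frac{1}{54735} = - \frac{218}{95315529}$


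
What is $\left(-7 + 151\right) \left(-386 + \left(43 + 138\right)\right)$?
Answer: $-29520$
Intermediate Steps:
$\left(-7 + 151\right) \left(-386 + \left(43 + 138\right)\right) = 144 \left(-386 + 181\right) = 144 \left(-205\right) = -29520$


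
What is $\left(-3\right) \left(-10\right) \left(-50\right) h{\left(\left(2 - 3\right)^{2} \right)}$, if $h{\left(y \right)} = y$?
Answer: $-1500$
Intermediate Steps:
$\left(-3\right) \left(-10\right) \left(-50\right) h{\left(\left(2 - 3\right)^{2} \right)} = \left(-3\right) \left(-10\right) \left(-50\right) \left(2 - 3\right)^{2} = 30 \left(-50\right) \left(-1\right)^{2} = \left(-1500\right) 1 = -1500$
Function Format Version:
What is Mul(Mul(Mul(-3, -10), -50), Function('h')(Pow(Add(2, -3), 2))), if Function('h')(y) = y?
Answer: -1500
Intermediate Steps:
Mul(Mul(Mul(-3, -10), -50), Function('h')(Pow(Add(2, -3), 2))) = Mul(Mul(Mul(-3, -10), -50), Pow(Add(2, -3), 2)) = Mul(Mul(30, -50), Pow(-1, 2)) = Mul(-1500, 1) = -1500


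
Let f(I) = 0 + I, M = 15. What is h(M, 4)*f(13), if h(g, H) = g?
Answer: 195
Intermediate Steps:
f(I) = I
h(M, 4)*f(13) = 15*13 = 195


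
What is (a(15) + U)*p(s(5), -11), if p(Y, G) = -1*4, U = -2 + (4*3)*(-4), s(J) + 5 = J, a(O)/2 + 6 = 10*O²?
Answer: -17752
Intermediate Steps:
a(O) = -12 + 20*O² (a(O) = -12 + 2*(10*O²) = -12 + 20*O²)
s(J) = -5 + J
U = -50 (U = -2 + 12*(-4) = -2 - 48 = -50)
p(Y, G) = -4
(a(15) + U)*p(s(5), -11) = ((-12 + 20*15²) - 50)*(-4) = ((-12 + 20*225) - 50)*(-4) = ((-12 + 4500) - 50)*(-4) = (4488 - 50)*(-4) = 4438*(-4) = -17752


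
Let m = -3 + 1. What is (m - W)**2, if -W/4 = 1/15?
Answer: 676/225 ≈ 3.0044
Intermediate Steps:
W = -4/15 ≈ -0.26667
m = -2
(m - W)**2 = (-2 - 1*(-4/15))**2 = (-2 + 4/15)**2 = (-26/15)**2 = 676/225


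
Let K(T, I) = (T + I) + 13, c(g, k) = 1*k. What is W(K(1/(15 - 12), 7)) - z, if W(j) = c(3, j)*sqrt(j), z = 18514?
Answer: -18514 + 61*sqrt(183)/9 ≈ -18422.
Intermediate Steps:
c(g, k) = k
K(T, I) = 13 + I + T (K(T, I) = (I + T) + 13 = 13 + I + T)
W(j) = j**(3/2) (W(j) = j*sqrt(j) = j**(3/2))
W(K(1/(15 - 12), 7)) - z = (13 + 7 + 1/(15 - 12))**(3/2) - 1*18514 = (13 + 7 + 1/3)**(3/2) - 18514 = (61/3)**(3/2) - 18514 = 61*sqrt(183)/9 - 18514 = -18514 + 61*sqrt(183)/9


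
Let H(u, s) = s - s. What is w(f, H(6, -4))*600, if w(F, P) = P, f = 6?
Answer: 0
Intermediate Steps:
H(u, s) = 0
w(f, H(6, -4))*600 = 0*600 = 0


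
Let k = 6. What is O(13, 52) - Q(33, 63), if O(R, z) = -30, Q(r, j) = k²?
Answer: -66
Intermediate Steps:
Q(r, j) = 36 (Q(r, j) = 6² = 36)
O(13, 52) - Q(33, 63) = -30 - 1*36 = -30 - 36 = -66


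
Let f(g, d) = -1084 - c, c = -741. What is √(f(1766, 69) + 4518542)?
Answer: √4518199 ≈ 2125.6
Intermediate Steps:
f(g, d) = -343 (f(g, d) = -1084 - 1*(-741) = -1084 + 741 = -343)
√(f(1766, 69) + 4518542) = √(-343 + 4518542) = √4518199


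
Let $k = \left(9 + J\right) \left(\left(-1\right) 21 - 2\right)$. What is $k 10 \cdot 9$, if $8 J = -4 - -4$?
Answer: $-18630$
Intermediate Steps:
$J = 0$ ($J = \frac{-4 - -4}{8} = \frac{-4 + 4}{8} = \frac{1}{8} \cdot 0 = 0$)
$k = -207$ ($k = \left(9 + 0\right) \left(\left(-1\right) 21 - 2\right) = 9 \left(-21 - 2\right) = 9 \left(-23\right) = -207$)
$k 10 \cdot 9 = \left(-207\right) 10 \cdot 9 = \left(-2070\right) 9 = -18630$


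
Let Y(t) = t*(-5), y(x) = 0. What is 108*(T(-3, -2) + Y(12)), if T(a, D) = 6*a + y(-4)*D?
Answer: -8424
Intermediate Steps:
T(a, D) = 6*a (T(a, D) = 6*a + 0*D = 6*a + 0 = 6*a)
Y(t) = -5*t
108*(T(-3, -2) + Y(12)) = 108*(6*(-3) - 5*12) = 108*(-18 - 60) = 108*(-78) = -8424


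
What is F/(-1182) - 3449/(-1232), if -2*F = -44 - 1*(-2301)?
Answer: 2733515/728112 ≈ 3.7542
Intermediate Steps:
F = -2257/2 (F = -(-44 - 1*(-2301))/2 = -(-44 + 2301)/2 = -½*2257 = -2257/2 ≈ -1128.5)
F/(-1182) - 3449/(-1232) = -2257/2/(-1182) - 3449/(-1232) = -2257/2*(-1/1182) - 3449*(-1/1232) = 2257/2364 + 3449/1232 = 2733515/728112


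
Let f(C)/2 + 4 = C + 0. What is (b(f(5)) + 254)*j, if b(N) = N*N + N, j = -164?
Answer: -42640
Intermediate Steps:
f(C) = -8 + 2*C (f(C) = -8 + 2*(C + 0) = -8 + 2*C)
b(N) = N + N**2 (b(N) = N**2 + N = N + N**2)
(b(f(5)) + 254)*j = ((-8 + 2*5)*(1 + (-8 + 2*5)) + 254)*(-164) = ((-8 + 10)*(1 + (-8 + 10)) + 254)*(-164) = (2*(1 + 2) + 254)*(-164) = (2*3 + 254)*(-164) = (6 + 254)*(-164) = 260*(-164) = -42640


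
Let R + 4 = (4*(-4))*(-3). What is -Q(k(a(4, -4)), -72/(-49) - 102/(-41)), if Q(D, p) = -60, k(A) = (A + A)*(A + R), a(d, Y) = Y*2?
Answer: 60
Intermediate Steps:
a(d, Y) = 2*Y
R = 44 (R = -4 + (4*(-4))*(-3) = -4 - 16*(-3) = -4 + 48 = 44)
k(A) = 2*A*(44 + A) (k(A) = (A + A)*(A + 44) = (2*A)*(44 + A) = 2*A*(44 + A))
-Q(k(a(4, -4)), -72/(-49) - 102/(-41)) = -1*(-60) = 60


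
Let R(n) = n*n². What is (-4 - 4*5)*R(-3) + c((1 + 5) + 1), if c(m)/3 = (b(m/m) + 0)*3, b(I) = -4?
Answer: 612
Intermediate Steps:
c(m) = -36 (c(m) = 3*((-4 + 0)*3) = 3*(-4*3) = 3*(-12) = -36)
R(n) = n³
(-4 - 4*5)*R(-3) + c((1 + 5) + 1) = (-4 - 4*5)*(-3)³ - 36 = (-4 - 20)*(-27) - 36 = -24*(-27) - 36 = 648 - 36 = 612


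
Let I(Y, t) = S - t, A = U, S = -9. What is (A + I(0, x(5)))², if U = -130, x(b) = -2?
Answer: 18769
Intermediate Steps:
A = -130
I(Y, t) = -9 - t
(A + I(0, x(5)))² = (-130 + (-9 - 1*(-2)))² = (-130 + (-9 + 2))² = (-130 - 7)² = (-137)² = 18769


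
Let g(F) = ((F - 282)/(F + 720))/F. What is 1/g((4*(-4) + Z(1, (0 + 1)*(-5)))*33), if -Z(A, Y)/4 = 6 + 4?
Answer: -347424/355 ≈ -978.66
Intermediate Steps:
Z(A, Y) = -40 (Z(A, Y) = -4*(6 + 4) = -4*10 = -40)
g(F) = (-282 + F)/(F*(720 + F)) (g(F) = ((-282 + F)/(720 + F))/F = (-282 + F)/(F*(720 + F)))
1/g((4*(-4) + Z(1, (0 + 1)*(-5)))*33) = 1/((-282 + (4*(-4) - 40)*33)/((((4*(-4) - 40)*33))*(720 + (4*(-4) - 40)*33))) = 1/((-282 + (-16 - 40)*33)/((((-16 - 40)*33))*(720 + (-16 - 40)*33))) = 1/((-282 - 56*33)/(((-56*33))*(720 - 56*33))) = 1/((-282 - 1848)/((-1848)*(720 - 1848))) = 1/(-1/1848*(-2130)/(-1128)) = 1/(-1/1848*(-1/1128)*(-2130)) = 1/(-355/347424) = -347424/355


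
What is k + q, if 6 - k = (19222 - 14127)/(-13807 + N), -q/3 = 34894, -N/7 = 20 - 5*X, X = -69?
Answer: -1712703617/16362 ≈ -1.0468e+5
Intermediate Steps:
N = -2555 (N = -7*(20 - 5*(-69)) = -7*(20 + 345) = -7*365 = -2555)
q = -104682 (q = -3*34894 = -104682)
k = 103267/16362 (k = 6 - (19222 - 14127)/(-13807 - 2555) = 6 - 5095/(-16362) = 6 - 5095*(-1)/16362 = 6 - 1*(-5095/16362) = 6 + 5095/16362 = 103267/16362 ≈ 6.3114)
k + q = 103267/16362 - 104682 = -1712703617/16362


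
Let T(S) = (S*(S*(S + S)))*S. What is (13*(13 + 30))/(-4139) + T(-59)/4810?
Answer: 50152412784/9954295 ≈ 5038.3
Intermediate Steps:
T(S) = 2*S⁴ (T(S) = (S*(S*(2*S)))*S = (S*(2*S²))*S = (2*S³)*S = 2*S⁴)
(13*(13 + 30))/(-4139) + T(-59)/4810 = (13*(13 + 30))/(-4139) + (2*(-59)⁴)/4810 = (13*43)*(-1/4139) + (2*12117361)*(1/4810) = 559*(-1/4139) + 24234722*(1/4810) = -559/4139 + 12117361/2405 = 50152412784/9954295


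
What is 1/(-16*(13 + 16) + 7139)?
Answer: 1/6675 ≈ 0.00014981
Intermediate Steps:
1/(-16*(13 + 16) + 7139) = 1/(-16*29 + 7139) = 1/(-464 + 7139) = 1/6675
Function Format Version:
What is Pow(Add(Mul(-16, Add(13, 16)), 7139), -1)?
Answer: Rational(1, 6675) ≈ 0.00014981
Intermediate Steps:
Pow(Add(Mul(-16, Add(13, 16)), 7139), -1) = Pow(Add(Mul(-16, 29), 7139), -1) = Pow(Add(-464, 7139), -1) = Pow(6675, -1) = Rational(1, 6675)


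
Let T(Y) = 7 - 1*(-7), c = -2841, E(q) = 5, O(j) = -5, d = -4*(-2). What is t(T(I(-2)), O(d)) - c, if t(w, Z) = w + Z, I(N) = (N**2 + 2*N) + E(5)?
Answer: 2850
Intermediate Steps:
d = 8
I(N) = 5 + N**2 + 2*N (I(N) = (N**2 + 2*N) + 5 = 5 + N**2 + 2*N)
T(Y) = 14 (T(Y) = 7 + 7 = 14)
t(w, Z) = Z + w
t(T(I(-2)), O(d)) - c = (-5 + 14) - 1*(-2841) = 9 + 2841 = 2850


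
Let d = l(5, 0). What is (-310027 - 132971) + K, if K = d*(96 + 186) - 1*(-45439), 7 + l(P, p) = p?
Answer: -399533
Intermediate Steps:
l(P, p) = -7 + p
d = -7 (d = -7 + 0 = -7)
K = 43465 (K = -7*(96 + 186) - 1*(-45439) = -7*282 + 45439 = -1974 + 45439 = 43465)
(-310027 - 132971) + K = (-310027 - 132971) + 43465 = -442998 + 43465 = -399533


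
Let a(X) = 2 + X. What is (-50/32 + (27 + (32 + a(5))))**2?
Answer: 1062961/256 ≈ 4152.2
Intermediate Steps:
(-50/32 + (27 + (32 + a(5))))**2 = (-50/32 + (27 + (32 + (2 + 5))))**2 = (-50*1/32 + (27 + (32 + 7)))**2 = (-25/16 + (27 + 39))**2 = (-25/16 + 66)**2 = (1031/16)**2 = 1062961/256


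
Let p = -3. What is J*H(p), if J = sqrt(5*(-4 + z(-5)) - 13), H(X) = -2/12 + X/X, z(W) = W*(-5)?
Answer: 5*sqrt(23)/3 ≈ 7.9930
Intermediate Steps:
z(W) = -5*W
H(X) = 5/6 (H(X) = -2*1/12 + 1 = -1/6 + 1 = 5/6)
J = 2*sqrt(23) (J = sqrt(5*(-4 - 5*(-5)) - 13) = sqrt(5*(-4 + 25) - 13) = sqrt(5*21 - 13) = sqrt(105 - 13) = sqrt(92) = 2*sqrt(23) ≈ 9.5917)
J*H(p) = (2*sqrt(23))*(5/6) = 5*sqrt(23)/3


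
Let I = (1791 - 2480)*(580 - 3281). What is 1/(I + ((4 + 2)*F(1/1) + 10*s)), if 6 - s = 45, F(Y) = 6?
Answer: 1/1860635 ≈ 5.3745e-7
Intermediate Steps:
s = -39 (s = 6 - 1*45 = 6 - 45 = -39)
I = 1860989 (I = -689*(-2701) = 1860989)
1/(I + ((4 + 2)*F(1/1) + 10*s)) = 1/(1860989 + ((4 + 2)*6 + 10*(-39))) = 1/(1860989 + (6*6 - 390)) = 1/(1860989 + (36 - 390)) = 1/(1860989 - 354) = 1/1860635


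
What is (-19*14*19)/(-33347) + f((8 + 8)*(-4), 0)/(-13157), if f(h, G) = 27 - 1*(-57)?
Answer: 63694330/438746479 ≈ 0.14517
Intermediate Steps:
f(h, G) = 84 (f(h, G) = 27 + 57 = 84)
(-19*14*19)/(-33347) + f((8 + 8)*(-4), 0)/(-13157) = (-19*14*19)/(-33347) + 84/(-13157) = -266*19*(-1/33347) + 84*(-1/13157) = -5054*(-1/33347) - 84/13157 = 5054/33347 - 84/13157 = 63694330/438746479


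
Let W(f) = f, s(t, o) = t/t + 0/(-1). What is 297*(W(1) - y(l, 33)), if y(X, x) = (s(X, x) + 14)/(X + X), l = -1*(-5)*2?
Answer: 297/4 ≈ 74.250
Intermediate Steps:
l = 10 (l = 5*2 = 10)
s(t, o) = 1 (s(t, o) = 1 + 0*(-1) = 1 + 0 = 1)
y(X, x) = 15/(2*X) (y(X, x) = (1 + 14)/(X + X) = 15/((2*X)) = 15*(1/(2*X)) = 15/(2*X))
297*(W(1) - y(l, 33)) = 297*(1 - 15/(2*10)) = 297*(1 - 1*¾) = 297*(1 - ¾) = 297*(¼) = 297/4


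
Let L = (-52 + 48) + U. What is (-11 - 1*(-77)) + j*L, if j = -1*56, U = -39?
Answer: 2474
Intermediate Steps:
j = -56
L = -43 (L = (-52 + 48) - 39 = -4 - 39 = -43)
(-11 - 1*(-77)) + j*L = (-11 - 1*(-77)) - 56*(-43) = (-11 + 77) + 2408 = 66 + 2408 = 2474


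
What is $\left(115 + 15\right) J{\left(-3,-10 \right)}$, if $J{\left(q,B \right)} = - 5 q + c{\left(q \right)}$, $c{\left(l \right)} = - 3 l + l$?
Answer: $2730$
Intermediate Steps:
$c{\left(l \right)} = - 2 l$
$J{\left(q,B \right)} = - 7 q$ ($J{\left(q,B \right)} = - 5 q - 2 q = - 7 q$)
$\left(115 + 15\right) J{\left(-3,-10 \right)} = \left(115 + 15\right) \left(\left(-7\right) \left(-3\right)\right) = 130 \cdot 21 = 2730$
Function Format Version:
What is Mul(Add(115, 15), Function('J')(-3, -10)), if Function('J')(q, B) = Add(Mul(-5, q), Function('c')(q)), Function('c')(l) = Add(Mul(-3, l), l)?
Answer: 2730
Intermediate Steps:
Function('c')(l) = Mul(-2, l)
Function('J')(q, B) = Mul(-7, q) (Function('J')(q, B) = Add(Mul(-5, q), Mul(-2, q)) = Mul(-7, q))
Mul(Add(115, 15), Function('J')(-3, -10)) = Mul(Add(115, 15), Mul(-7, -3)) = Mul(130, 21) = 2730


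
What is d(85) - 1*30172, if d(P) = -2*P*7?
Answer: -31362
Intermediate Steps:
d(P) = -14*P
d(85) - 1*30172 = -14*85 - 1*30172 = -1190 - 30172 = -31362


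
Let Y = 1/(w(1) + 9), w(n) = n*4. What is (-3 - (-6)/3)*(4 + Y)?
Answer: -53/13 ≈ -4.0769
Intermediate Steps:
w(n) = 4*n
Y = 1/13 (Y = 1/(4*1 + 9) = 1/(4 + 9) = 1/13 ≈ 0.076923)
(-3 - (-6)/3)*(4 + Y) = (-3 - (-6)/3)*(4 + 1/13) = (-3 - (-6)/3)*(53/13) = (-3 - 2*(-1))*(53/13) = (-3 + 2)*(53/13) = -1*53/13 = -53/13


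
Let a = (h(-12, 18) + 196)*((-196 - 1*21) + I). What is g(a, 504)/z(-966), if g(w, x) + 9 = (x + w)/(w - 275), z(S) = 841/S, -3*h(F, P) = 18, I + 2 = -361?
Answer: 284834438/30969825 ≈ 9.1972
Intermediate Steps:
I = -363 (I = -2 - 361 = -363)
h(F, P) = -6 (h(F, P) = -⅓*18 = -6)
a = -110200 (a = (-6 + 196)*((-196 - 1*21) - 363) = 190*((-196 - 21) - 363) = 190*(-217 - 363) = 190*(-580) = -110200)
g(w, x) = -9 + (w + x)/(-275 + w) (g(w, x) = -9 + (x + w)/(w - 275) = -9 + (w + x)/(-275 + w))
g(a, 504)/z(-966) = ((2475 + 504 - 8*(-110200))/(-275 - 110200))/((841/(-966))) = ((2475 + 504 + 881600)/(-110475))/((841*(-1/966))) = (-1/110475*884579)/(-841/966) = -884579/110475*(-966/841) = 284834438/30969825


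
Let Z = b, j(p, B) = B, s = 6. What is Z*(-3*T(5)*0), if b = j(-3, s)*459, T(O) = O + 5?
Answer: 0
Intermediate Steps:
T(O) = 5 + O
b = 2754 (b = 6*459 = 2754)
Z = 2754
Z*(-3*T(5)*0) = 2754*(-3*(5 + 5)*0) = 2754*(-3*10*0) = 2754*(-30*0) = 2754*0 = 0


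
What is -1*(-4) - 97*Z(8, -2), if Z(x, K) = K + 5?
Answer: -287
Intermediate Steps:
Z(x, K) = 5 + K
-1*(-4) - 97*Z(8, -2) = -1*(-4) - 97*(5 - 2) = 4 - 97*3 = 4 - 291 = -287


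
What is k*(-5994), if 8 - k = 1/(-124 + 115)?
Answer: -48618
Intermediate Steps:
k = 73/9 (k = 8 - 1/(-124 + 115) = 8 - 1/(-9) = 8 - 1*(-1/9) = 8 + 1/9 = 73/9 ≈ 8.1111)
k*(-5994) = (73/9)*(-5994) = -48618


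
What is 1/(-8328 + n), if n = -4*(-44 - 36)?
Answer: -1/8008 ≈ -0.00012488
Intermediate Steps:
n = 320 (n = -4*(-80) = 320)
1/(-8328 + n) = 1/(-8328 + 320) = 1/(-8008) = -1/8008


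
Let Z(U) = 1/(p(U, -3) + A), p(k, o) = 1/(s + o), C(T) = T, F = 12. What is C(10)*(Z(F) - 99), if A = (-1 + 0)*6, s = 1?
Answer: -12890/13 ≈ -991.54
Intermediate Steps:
p(k, o) = 1/(1 + o)
A = -6 (A = -1*6 = -6)
Z(U) = -2/13 (Z(U) = 1/(1/(1 - 3) - 6) = 1/(1/(-2) - 6) = 1/(-½ - 6) = 1/(-13/2) = -2/13)
C(10)*(Z(F) - 99) = 10*(-2/13 - 99) = 10*(-1289/13) = -12890/13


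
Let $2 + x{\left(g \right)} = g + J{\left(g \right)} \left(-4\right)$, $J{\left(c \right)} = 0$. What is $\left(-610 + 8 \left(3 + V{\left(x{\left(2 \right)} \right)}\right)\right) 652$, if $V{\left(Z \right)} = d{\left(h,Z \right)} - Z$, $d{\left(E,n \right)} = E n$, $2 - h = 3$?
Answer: $-382072$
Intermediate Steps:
$h = -1$ ($h = 2 - 3 = -1$)
$x{\left(g \right)} = -2 + g$ ($x{\left(g \right)} = -2 + \left(g + 0 \left(-4\right)\right) = -2 + \left(g + 0\right) = -2 + g$)
$V{\left(Z \right)} = - 2 Z$ ($V{\left(Z \right)} = - Z - Z = - 2 Z$)
$\left(-610 + 8 \left(3 + V{\left(x{\left(2 \right)} \right)}\right)\right) 652 = \left(-610 + 8 \left(3 - 2 \left(-2 + 2\right)\right)\right) 652 = \left(-610 + 8 \left(3 - 0\right)\right) 652 = \left(-610 + 8 \left(3 + 0\right)\right) 652 = \left(-610 + 8 \cdot 3\right) 652 = \left(-610 + 24\right) 652 = \left(-586\right) 652 = -382072$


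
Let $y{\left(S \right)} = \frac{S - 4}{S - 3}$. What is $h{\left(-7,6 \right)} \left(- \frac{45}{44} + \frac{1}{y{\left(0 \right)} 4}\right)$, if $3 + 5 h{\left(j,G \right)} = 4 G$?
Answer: $- \frac{3087}{880} \approx -3.508$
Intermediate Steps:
$h{\left(j,G \right)} = - \frac{3}{5} + \frac{4 G}{5}$
$y{\left(S \right)} = \frac{-4 + S}{-3 + S}$
$h{\left(-7,6 \right)} \left(- \frac{45}{44} + \frac{1}{y{\left(0 \right)} 4}\right) = \left(- \frac{3}{5} + \frac{4}{5} \cdot 6\right) \left(- \frac{45}{44} + \frac{1}{\frac{-4 + 0}{-3 + 0} \cdot 4}\right) = \left(- \frac{3}{5} + \frac{24}{5}\right) \left(\left(-45\right) \frac{1}{44} + \frac{1}{\frac{1}{-3} \left(-4\right) 4}\right) = \frac{21 \left(- \frac{45}{44} + \frac{1}{\left(- \frac{1}{3}\right) \left(-4\right) 4}\right)}{5} = \frac{21 \left(- \frac{45}{44} + \frac{1}{\frac{4}{3} \cdot 4}\right)}{5} = \frac{21 \left(- \frac{45}{44} + \frac{1}{\frac{16}{3}}\right)}{5} = \frac{21 \left(- \frac{45}{44} + \frac{3}{16}\right)}{5} = \frac{21}{5} \left(- \frac{147}{176}\right) = - \frac{3087}{880}$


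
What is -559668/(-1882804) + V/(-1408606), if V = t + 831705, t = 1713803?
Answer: -500542617703/331516126403 ≈ -1.5099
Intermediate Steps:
V = 2545508 (V = 1713803 + 831705 = 2545508)
-559668/(-1882804) + V/(-1408606) = -559668/(-1882804) + 2545508/(-1408606) = -559668*(-1/1882804) + 2545508*(-1/1408606) = 139917/470701 - 1272754/704303 = -500542617703/331516126403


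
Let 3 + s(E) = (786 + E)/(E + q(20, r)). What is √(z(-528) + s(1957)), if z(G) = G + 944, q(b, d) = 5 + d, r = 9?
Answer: √178871754/657 ≈ 20.357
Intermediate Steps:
s(E) = -3 + (786 + E)/(14 + E) (s(E) = -3 + (786 + E)/(E + (5 + 9)) = -3 + (786 + E)/(E + 14) = -3 + (786 + E)/(14 + E))
z(G) = 944 + G
√(z(-528) + s(1957)) = √((944 - 528) + 2*(372 - 1*1957)/(14 + 1957)) = √(416 + 2*(372 - 1957)/1971) = √(416 + 2*(1/1971)*(-1585)) = √(416 - 3170/1971) = √(816766/1971) = √178871754/657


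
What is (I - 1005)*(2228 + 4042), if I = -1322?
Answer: -14590290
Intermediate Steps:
(I - 1005)*(2228 + 4042) = (-1322 - 1005)*(2228 + 4042) = -2327*6270 = -14590290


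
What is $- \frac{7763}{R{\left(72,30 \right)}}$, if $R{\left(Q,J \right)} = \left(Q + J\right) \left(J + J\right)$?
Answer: $- \frac{7763}{6120} \approx -1.2685$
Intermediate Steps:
$R{\left(Q,J \right)} = 2 J \left(J + Q\right)$ ($R{\left(Q,J \right)} = \left(J + Q\right) 2 J = 2 J \left(J + Q\right)$)
$- \frac{7763}{R{\left(72,30 \right)}} = - \frac{7763}{2 \cdot 30 \left(30 + 72\right)} = - \frac{7763}{2 \cdot 30 \cdot 102} = - \frac{7763}{6120}$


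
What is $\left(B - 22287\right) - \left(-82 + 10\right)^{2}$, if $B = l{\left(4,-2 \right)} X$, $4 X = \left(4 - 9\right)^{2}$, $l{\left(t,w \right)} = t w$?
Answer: $-27521$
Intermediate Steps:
$X = \frac{25}{4}$ ($X = \frac{\left(4 - 9\right)^{2}}{4} = \frac{\left(-5\right)^{2}}{4} = \frac{1}{4} \cdot 25 = \frac{25}{4} \approx 6.25$)
$B = -50$ ($B = 4 \left(-2\right) \frac{25}{4} = \left(-8\right) \frac{25}{4} = -50$)
$\left(B - 22287\right) - \left(-82 + 10\right)^{2} = \left(-50 - 22287\right) - \left(-82 + 10\right)^{2} = -22337 - \left(-72\right)^{2} = -22337 - 5184 = -27521$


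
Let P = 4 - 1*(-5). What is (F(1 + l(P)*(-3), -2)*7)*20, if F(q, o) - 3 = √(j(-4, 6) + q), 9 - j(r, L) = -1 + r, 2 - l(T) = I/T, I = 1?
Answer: 420 + 280*√21/3 ≈ 847.71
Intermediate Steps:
P = 9 (P = 4 + 5 = 9)
l(T) = 2 - 1/T
j(r, L) = 10 - r (j(r, L) = 9 - (-1 + r) = 9 + (1 - r) = 10 - r)
F(q, o) = 3 + √(14 + q) (F(q, o) = 3 + √((10 - 1*(-4)) + q) = 3 + √((10 + 4) + q) = 3 + √(14 + q))
(F(1 + l(P)*(-3), -2)*7)*20 = ((3 + √(14 + (1 + (2 - 1/9)*(-3))))*7)*20 = ((3 + √(14 + (1 + (2 - 1*⅑)*(-3))))*7)*20 = ((3 + √(14 + (1 + (2 - ⅑)*(-3))))*7)*20 = ((3 + √(14 + (1 + (17/9)*(-3))))*7)*20 = ((3 + √(14 + (1 - 17/3)))*7)*20 = ((3 + √(14 - 14/3))*7)*20 = ((3 + √(28/3))*7)*20 = ((3 + 2*√21/3)*7)*20 = (21 + 14*√21/3)*20 = 420 + 280*√21/3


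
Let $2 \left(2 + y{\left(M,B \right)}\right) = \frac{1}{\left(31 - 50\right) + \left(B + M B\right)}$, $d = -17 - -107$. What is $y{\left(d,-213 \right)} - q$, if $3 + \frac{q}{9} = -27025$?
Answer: $\frac{9439072999}{38804} \approx 2.4325 \cdot 10^{5}$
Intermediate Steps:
$q = -243252$ ($q = -27 + 9 \left(-27025\right) = -27 - 243225 = -243252$)
$d = 90$ ($d = -17 + 107 = 90$)
$y{\left(M,B \right)} = -2 + \frac{1}{2 \left(-19 + B + B M\right)}$ ($y{\left(M,B \right)} = -2 + \frac{1}{2 \left(\left(31 - 50\right) + \left(B + M B\right)\right)} = -2 + \frac{1}{2 \left(-19 + \left(B + B M\right)\right)} = -2 + \frac{1}{2 \left(-19 + B + B M\right)}$)
$y{\left(d,-213 \right)} - q = \frac{\frac{77}{2} - -426 - \left(-426\right) 90}{-19 - 213 - 19170} - -243252 = \frac{\frac{77}{2} + 426 + 38340}{-19 - 213 - 19170} + 243252 = \frac{1}{-19402} \cdot \frac{77609}{2} + 243252 = \left(- \frac{1}{19402}\right) \frac{77609}{2} + 243252 = - \frac{77609}{38804} + 243252 = \frac{9439072999}{38804}$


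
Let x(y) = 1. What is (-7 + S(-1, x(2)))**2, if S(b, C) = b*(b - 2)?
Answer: 16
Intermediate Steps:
S(b, C) = b*(-2 + b)
(-7 + S(-1, x(2)))**2 = (-7 - (-2 - 1))**2 = (-7 - 1*(-3))**2 = (-7 + 3)**2 = (-4)**2 = 16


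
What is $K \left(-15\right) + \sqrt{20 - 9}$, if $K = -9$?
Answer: $135 + \sqrt{11} \approx 138.32$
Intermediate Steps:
$K \left(-15\right) + \sqrt{20 - 9} = \left(-9\right) \left(-15\right) + \sqrt{20 - 9} = 135 + \sqrt{11}$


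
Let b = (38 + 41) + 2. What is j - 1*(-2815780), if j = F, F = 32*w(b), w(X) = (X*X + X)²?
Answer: 1414533028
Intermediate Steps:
b = 81 (b = 79 + 2 = 81)
w(X) = (X + X²)² (w(X) = (X² + X)² = (X + X²)²)
F = 1411717248 (F = 32*(81²*(1 + 81)²) = 32*(6561*82²) = 32*(6561*6724) = 32*44116164 = 1411717248)
j = 1411717248
j - 1*(-2815780) = 1411717248 - 1*(-2815780) = 1411717248 + 2815780 = 1414533028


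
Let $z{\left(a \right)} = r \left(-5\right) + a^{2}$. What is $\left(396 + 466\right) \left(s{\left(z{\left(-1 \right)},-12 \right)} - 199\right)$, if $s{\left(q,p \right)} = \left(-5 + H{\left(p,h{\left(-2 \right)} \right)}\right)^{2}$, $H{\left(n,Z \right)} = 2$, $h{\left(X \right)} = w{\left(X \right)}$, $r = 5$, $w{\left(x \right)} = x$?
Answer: $-163780$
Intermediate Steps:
$h{\left(X \right)} = X$
$z{\left(a \right)} = -25 + a^{2}$ ($z{\left(a \right)} = 5 \left(-5\right) + a^{2} = -25 + a^{2}$)
$s{\left(q,p \right)} = 9$ ($s{\left(q,p \right)} = \left(-5 + 2\right)^{2} = \left(-3\right)^{2} = 9$)
$\left(396 + 466\right) \left(s{\left(z{\left(-1 \right)},-12 \right)} - 199\right) = \left(396 + 466\right) \left(9 - 199\right) = 862 \left(-190\right) = -163780$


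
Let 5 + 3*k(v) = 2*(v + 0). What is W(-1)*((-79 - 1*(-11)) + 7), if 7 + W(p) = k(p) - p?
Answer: 1525/3 ≈ 508.33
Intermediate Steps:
k(v) = -5/3 + 2*v/3 (k(v) = -5/3 + (2*(v + 0))/3 = -5/3 + (2*v)/3 = -5/3 + 2*v/3)
W(p) = -26/3 - p/3 (W(p) = -7 + ((-5/3 + 2*p/3) - p) = -7 + (-5/3 - p/3) = -26/3 - p/3)
W(-1)*((-79 - 1*(-11)) + 7) = (-26/3 - ⅓*(-1))*((-79 - 1*(-11)) + 7) = (-26/3 + ⅓)*((-79 + 11) + 7) = -25*(-68 + 7)/3 = -25/3*(-61) = 1525/3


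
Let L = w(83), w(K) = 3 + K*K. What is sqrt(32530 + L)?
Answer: sqrt(39422) ≈ 198.55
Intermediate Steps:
w(K) = 3 + K**2
L = 6892 (L = 3 + 83**2 = 3 + 6889 = 6892)
sqrt(32530 + L) = sqrt(32530 + 6892) = sqrt(39422)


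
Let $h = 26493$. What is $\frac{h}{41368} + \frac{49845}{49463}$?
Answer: $\frac{3372411219}{2046185384} \approx 1.6481$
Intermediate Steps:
$\frac{h}{41368} + \frac{49845}{49463} = \frac{26493}{41368} + \frac{49845}{49463} = \frac{3372411219}{2046185384}$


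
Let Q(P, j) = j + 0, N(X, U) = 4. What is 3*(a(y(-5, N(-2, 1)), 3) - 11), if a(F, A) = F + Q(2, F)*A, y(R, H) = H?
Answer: 15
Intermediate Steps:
Q(P, j) = j
a(F, A) = F + A*F (a(F, A) = F + F*A = F + A*F)
3*(a(y(-5, N(-2, 1)), 3) - 11) = 3*(4*(1 + 3) - 11) = 3*(4*4 - 11) = 3*(16 - 11) = 3*5 = 15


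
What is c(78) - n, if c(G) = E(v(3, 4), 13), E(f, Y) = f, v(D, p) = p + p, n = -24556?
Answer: 24564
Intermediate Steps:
v(D, p) = 2*p
c(G) = 8 (c(G) = 2*4 = 8)
c(78) - n = 8 - 1*(-24556) = 8 + 24556 = 24564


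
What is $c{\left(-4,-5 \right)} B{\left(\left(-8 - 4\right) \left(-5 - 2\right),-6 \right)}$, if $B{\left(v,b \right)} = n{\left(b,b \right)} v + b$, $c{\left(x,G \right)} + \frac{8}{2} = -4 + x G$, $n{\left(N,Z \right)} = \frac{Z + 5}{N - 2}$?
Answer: $54$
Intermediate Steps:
$n{\left(N,Z \right)} = \frac{5 + Z}{-2 + N}$
$c{\left(x,G \right)} = -8 + G x$ ($c{\left(x,G \right)} = -4 + \left(-4 + x G\right) = -4 + \left(-4 + G x\right) = -8 + G x$)
$B{\left(v,b \right)} = b + \frac{v \left(5 + b\right)}{-2 + b}$ ($B{\left(v,b \right)} = \frac{5 + b}{-2 + b} v + b = \frac{v \left(5 + b\right)}{-2 + b} + b = b + \frac{v \left(5 + b\right)}{-2 + b}$)
$c{\left(-4,-5 \right)} B{\left(\left(-8 - 4\right) \left(-5 - 2\right),-6 \right)} = \left(-8 - -20\right) \frac{- 6 \left(-2 - 6\right) + \left(-8 - 4\right) \left(-5 - 2\right) \left(5 - 6\right)}{-2 - 6} = \left(-8 + 20\right) \frac{\left(-6\right) \left(-8\right) + \left(-12\right) \left(-7\right) \left(-1\right)}{-8} = 12 \left(- \frac{48 + 84 \left(-1\right)}{8}\right) = 12 \left(- \frac{48 - 84}{8}\right) = 12 \left(\left(- \frac{1}{8}\right) \left(-36\right)\right) = 12 \cdot \frac{9}{2} = 54$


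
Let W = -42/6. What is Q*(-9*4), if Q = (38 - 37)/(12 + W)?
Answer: -36/5 ≈ -7.2000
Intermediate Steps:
W = -7 (W = -42*1/6 = -7)
Q = 1/5 (Q = (38 - 37)/(12 - 7) = 1/5 ≈ 0.20000)
Q*(-9*4) = (-9*4)/5 = (1/5)*(-36) = -36/5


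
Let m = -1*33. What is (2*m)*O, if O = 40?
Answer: -2640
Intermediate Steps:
m = -33
(2*m)*O = (2*(-33))*40 = -66*40 = -2640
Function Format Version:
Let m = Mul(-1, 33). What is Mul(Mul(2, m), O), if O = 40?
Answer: -2640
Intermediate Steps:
m = -33
Mul(Mul(2, m), O) = Mul(Mul(2, -33), 40) = Mul(-66, 40) = -2640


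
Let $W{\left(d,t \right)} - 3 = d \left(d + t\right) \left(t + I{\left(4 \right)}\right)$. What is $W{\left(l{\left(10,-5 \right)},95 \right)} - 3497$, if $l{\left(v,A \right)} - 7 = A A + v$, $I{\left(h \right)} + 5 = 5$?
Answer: $543136$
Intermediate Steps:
$I{\left(h \right)} = 0$ ($I{\left(h \right)} = -5 + 5 = 0$)
$l{\left(v,A \right)} = 7 + v + A^{2}$ ($l{\left(v,A \right)} = 7 + \left(A A + v\right) = 7 + \left(A^{2} + v\right) = 7 + \left(v + A^{2}\right) = 7 + v + A^{2}$)
$W{\left(d,t \right)} = 3 + d t \left(d + t\right)$ ($W{\left(d,t \right)} = 3 + d \left(d + t\right) \left(t + 0\right) = 3 + d \left(d + t\right) t = 3 + d t \left(d + t\right)$)
$W{\left(l{\left(10,-5 \right)},95 \right)} - 3497 = \left(3 + \left(7 + 10 + \left(-5\right)^{2}\right) 95^{2} + 95 \left(7 + 10 + \left(-5\right)^{2}\right)^{2}\right) - 3497 = \left(3 + \left(7 + 10 + 25\right) 9025 + 95 \left(7 + 10 + 25\right)^{2}\right) - 3497 = \left(3 + 42 \cdot 9025 + 95 \cdot 42^{2}\right) - 3497 = \left(3 + 379050 + 95 \cdot 1764\right) - 3497 = \left(3 + 379050 + 167580\right) - 3497 = 546633 - 3497 = 543136$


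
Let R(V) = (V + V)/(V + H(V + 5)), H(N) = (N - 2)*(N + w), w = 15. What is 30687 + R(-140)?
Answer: 25009891/815 ≈ 30687.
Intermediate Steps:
H(N) = (-2 + N)*(15 + N) (H(N) = (N - 2)*(N + 15) = (-2 + N)*(15 + N))
R(V) = 2*V/(35 + (5 + V)² + 14*V) (R(V) = (V + V)/(V + (-30 + (V + 5)² + 13*(V + 5))) = (2*V)/(V + (-30 + (5 + V)² + 13*(5 + V))) = (2*V)/(V + (-30 + (5 + V)² + (65 + 13*V))) = (2*V)/(V + (35 + (5 + V)² + 13*V)) = (2*V)/(35 + (5 + V)² + 14*V) = 2*V/(35 + (5 + V)² + 14*V))
30687 + R(-140) = 30687 + 2*(-140)/(60 + (-140)² + 24*(-140)) = 30687 + 2*(-140)/(60 + 19600 - 3360) = 30687 + 2*(-140)/16300 = 30687 + 2*(-140)*(1/16300) = 30687 - 14/815 = 25009891/815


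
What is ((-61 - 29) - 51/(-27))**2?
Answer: 628849/81 ≈ 7763.6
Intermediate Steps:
((-61 - 29) - 51/(-27))**2 = (-90 - 51*(-1/27))**2 = (-90 + 17/9)**2 = (-793/9)**2 = 628849/81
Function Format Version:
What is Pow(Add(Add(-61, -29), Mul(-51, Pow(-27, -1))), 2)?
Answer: Rational(628849, 81) ≈ 7763.6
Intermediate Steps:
Pow(Add(Add(-61, -29), Mul(-51, Pow(-27, -1))), 2) = Pow(Add(-90, Mul(-51, Rational(-1, 27))), 2) = Pow(Add(-90, Rational(17, 9)), 2) = Pow(Rational(-793, 9), 2) = Rational(628849, 81)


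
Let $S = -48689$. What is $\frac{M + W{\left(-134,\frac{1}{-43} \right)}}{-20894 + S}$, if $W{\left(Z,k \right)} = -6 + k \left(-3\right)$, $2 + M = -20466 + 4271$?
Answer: $\frac{696726}{2992069} \approx 0.23286$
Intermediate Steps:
$M = -16197$ ($M = -2 + \left(-20466 + 4271\right) = -2 - 16195 = -16197$)
$W{\left(Z,k \right)} = -6 - 3 k$
$\frac{M + W{\left(-134,\frac{1}{-43} \right)}}{-20894 + S} = \frac{-16197 - \left(6 + \frac{3}{-43}\right)}{-20894 - 48689} = \frac{-16197 - \frac{255}{43}}{-69583} = \left(-16197 + \left(-6 + \frac{3}{43}\right)\right) \left(- \frac{1}{69583}\right) = \left(-16197 - \frac{255}{43}\right) \left(- \frac{1}{69583}\right) = \left(- \frac{696726}{43}\right) \left(- \frac{1}{69583}\right) = \frac{696726}{2992069}$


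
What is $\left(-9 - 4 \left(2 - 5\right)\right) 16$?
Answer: $48$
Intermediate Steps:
$\left(-9 - 4 \left(2 - 5\right)\right) 16 = \left(-9 - -12\right) 16 = \left(-9 + 12\right) 16 = 3 \cdot 16 = 48$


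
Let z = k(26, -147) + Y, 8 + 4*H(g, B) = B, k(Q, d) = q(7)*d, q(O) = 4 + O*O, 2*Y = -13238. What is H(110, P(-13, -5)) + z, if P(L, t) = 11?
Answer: -57637/4 ≈ -14409.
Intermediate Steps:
Y = -6619 (Y = (1/2)*(-13238) = -6619)
q(O) = 4 + O**2
k(Q, d) = 53*d (k(Q, d) = (4 + 7**2)*d = (4 + 49)*d = 53*d)
H(g, B) = -2 + B/4
z = -14410 (z = 53*(-147) - 6619 = -7791 - 6619 = -14410)
H(110, P(-13, -5)) + z = (-2 + (1/4)*11) - 14410 = (-2 + 11/4) - 14410 = 3/4 - 14410 = -57637/4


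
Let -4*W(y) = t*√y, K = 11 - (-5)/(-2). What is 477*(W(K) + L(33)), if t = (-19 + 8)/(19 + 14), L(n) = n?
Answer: 15741 + 159*√34/8 ≈ 15857.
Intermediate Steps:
t = -⅓ (t = -11/33 = -11*1/33 = -⅓ ≈ -0.33333)
K = 17/2 (K = 11 - (-5)*(-1)/2 = 11 - 1*5/2 = 11 - 5/2 = 17/2 ≈ 8.5000)
W(y) = √y/12 (W(y) = -(-1)*√y/12 = √y/12)
477*(W(K) + L(33)) = 477*(√(17/2)/12 + 33) = 477*((√34/2)/12 + 33) = 477*(√34/24 + 33) = 477*(33 + √34/24) = 15741 + 159*√34/8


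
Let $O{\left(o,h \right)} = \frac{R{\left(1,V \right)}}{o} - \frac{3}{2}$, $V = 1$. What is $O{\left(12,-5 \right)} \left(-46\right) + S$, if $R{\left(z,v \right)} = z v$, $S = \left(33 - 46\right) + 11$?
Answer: $\frac{379}{6} \approx 63.167$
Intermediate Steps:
$S = -2$ ($S = -13 + 11 = -2$)
$R{\left(z,v \right)} = v z$
$O{\left(o,h \right)} = - \frac{3}{2} + \frac{1}{o}$ ($O{\left(o,h \right)} = \frac{1 \cdot 1}{o} - \frac{3}{2} = 1 \frac{1}{o} - \frac{3}{2} = \frac{1}{o} - \frac{3}{2} = - \frac{3}{2} + \frac{1}{o}$)
$O{\left(12,-5 \right)} \left(-46\right) + S = \left(- \frac{3}{2} + \frac{1}{12}\right) \left(-46\right) - 2 = \left(- \frac{17}{12}\right) \left(-46\right) - 2 = \frac{391}{6} - 2 = \frac{379}{6}$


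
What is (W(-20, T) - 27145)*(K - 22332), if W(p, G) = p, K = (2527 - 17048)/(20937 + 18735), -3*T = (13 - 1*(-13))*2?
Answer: 8022454954375/13224 ≈ 6.0666e+8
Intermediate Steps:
T = -52/3 (T = -(13 - 1*(-13))*2/3 = -(13 + 13)*2/3 = -26*2/3 = -1/3*52 = -52/3 ≈ -17.333)
K = -14521/39672 ≈ -0.36603
(W(-20, T) - 27145)*(K - 22332) = (-20 - 27145)*(-14521/39672 - 22332) = -27165*(-885969625/39672) = 8022454954375/13224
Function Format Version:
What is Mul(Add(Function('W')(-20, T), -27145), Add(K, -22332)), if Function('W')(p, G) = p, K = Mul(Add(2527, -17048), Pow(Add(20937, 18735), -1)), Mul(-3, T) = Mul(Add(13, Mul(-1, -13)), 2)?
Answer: Rational(8022454954375, 13224) ≈ 6.0666e+8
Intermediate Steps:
T = Rational(-52, 3) (T = Mul(Rational(-1, 3), Mul(Add(13, Mul(-1, -13)), 2)) = Mul(Rational(-1, 3), Mul(Add(13, 13), 2)) = Mul(Rational(-1, 3), Mul(26, 2)) = Mul(Rational(-1, 3), 52) = Rational(-52, 3) ≈ -17.333)
K = Rational(-14521, 39672) (K = Mul(-14521, Pow(39672, -1)) = Mul(-14521, Rational(1, 39672)) = Rational(-14521, 39672) ≈ -0.36603)
Mul(Add(Function('W')(-20, T), -27145), Add(K, -22332)) = Mul(Add(-20, -27145), Add(Rational(-14521, 39672), -22332)) = Mul(-27165, Rational(-885969625, 39672)) = Rational(8022454954375, 13224)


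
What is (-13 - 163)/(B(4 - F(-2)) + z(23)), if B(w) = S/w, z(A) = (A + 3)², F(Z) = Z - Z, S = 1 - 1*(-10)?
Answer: -704/2715 ≈ -0.25930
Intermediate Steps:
S = 11 (S = 1 + 10 = 11)
F(Z) = 0
z(A) = (3 + A)²
B(w) = 11/w
(-13 - 163)/(B(4 - F(-2)) + z(23)) = (-13 - 163)/(11/(4 - 1*0) + (3 + 23)²) = -176/(11/(4 + 0) + 26²) = -176/(11/4 + 676) = -176/2715/4 = -176*4/2715 = -704/2715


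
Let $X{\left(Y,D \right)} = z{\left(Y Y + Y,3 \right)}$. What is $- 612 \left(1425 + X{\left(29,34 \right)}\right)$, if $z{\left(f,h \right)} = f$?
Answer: $-1404540$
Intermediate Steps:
$X{\left(Y,D \right)} = Y + Y^{2}$ ($X{\left(Y,D \right)} = Y Y + Y = Y^{2} + Y = Y + Y^{2}$)
$- 612 \left(1425 + X{\left(29,34 \right)}\right) = - 612 \left(1425 + 29 \left(1 + 29\right)\right) = - 612 \left(1425 + 29 \cdot 30\right) = - 612 \left(1425 + 870\right) = \left(-612\right) 2295 = -1404540$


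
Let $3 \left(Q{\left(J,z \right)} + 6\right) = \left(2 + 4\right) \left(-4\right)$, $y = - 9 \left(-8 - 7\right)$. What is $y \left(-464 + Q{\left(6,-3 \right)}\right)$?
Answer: $-64530$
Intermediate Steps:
$y = 135$ ($y = \left(-9\right) \left(-15\right) = 135$)
$Q{\left(J,z \right)} = -14$ ($Q{\left(J,z \right)} = -6 + \frac{\left(2 + 4\right) \left(-4\right)}{3} = -6 + \frac{6 \left(-4\right)}{3} = -6 + \frac{1}{3} \left(-24\right) = -6 - 8 = -14$)
$y \left(-464 + Q{\left(6,-3 \right)}\right) = 135 \left(-464 - 14\right) = 135 \left(-478\right) = -64530$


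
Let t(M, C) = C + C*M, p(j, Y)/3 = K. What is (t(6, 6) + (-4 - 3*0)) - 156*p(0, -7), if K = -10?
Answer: 4718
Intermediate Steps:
p(j, Y) = -30 (p(j, Y) = 3*(-10) = -30)
(t(6, 6) + (-4 - 3*0)) - 156*p(0, -7) = (6*(1 + 6) + (-4 - 3*0)) - 156*(-30) = (6*7 + (-4 + 0)) + 4680 = (42 - 4) + 4680 = 38 + 4680 = 4718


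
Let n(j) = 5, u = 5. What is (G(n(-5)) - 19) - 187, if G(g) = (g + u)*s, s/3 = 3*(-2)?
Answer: -386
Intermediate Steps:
s = -18 (s = 3*(3*(-2)) = 3*(-6) = -18)
G(g) = -90 - 18*g (G(g) = (g + 5)*(-18) = (5 + g)*(-18) = -90 - 18*g)
(G(n(-5)) - 19) - 187 = ((-90 - 18*5) - 19) - 187 = ((-90 - 90) - 19) - 187 = (-180 - 19) - 187 = -199 - 187 = -386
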